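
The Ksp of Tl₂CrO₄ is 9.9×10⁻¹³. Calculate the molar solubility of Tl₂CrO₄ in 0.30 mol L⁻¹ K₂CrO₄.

Tl₂CrO₄(s) ⇌ 2 Tl⁺(aq) + CrO₄²⁻(aq)
Let s be the solubility of Tl₂CrO₄ here. The common ion gives [CrO₄²⁻] ≈ 0.30 mol L⁻¹, and [Tl⁺] = 2s.
Ksp = [Tl⁺]^2[CrO₄²⁻] = (2s)^2(0.30)
(2s)^2 = 9.9×10⁻¹³ / (0.30) = 3.3×10⁻¹²
s = 9.1×10⁻⁷ mol L⁻¹

9.1×10⁻⁷ M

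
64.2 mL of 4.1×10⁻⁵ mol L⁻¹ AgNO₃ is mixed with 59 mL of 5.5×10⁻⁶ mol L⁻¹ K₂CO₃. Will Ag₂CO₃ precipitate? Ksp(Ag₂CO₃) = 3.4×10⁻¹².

No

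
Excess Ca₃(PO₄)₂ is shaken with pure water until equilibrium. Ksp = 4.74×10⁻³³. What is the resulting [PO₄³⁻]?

2.69×10⁻⁷ M

Ca₃(PO₄)₂(s) ⇌ 3 Ca²⁺(aq) + 2 PO₄³⁻(aq)
For each mole of Ca₃(PO₄)₂ that dissolves per liter, [Ca²⁺] = 3s and [PO₄³⁻] = 2s; let s denote this solubility.
Ksp = [Ca²⁺]^3[PO₄³⁻]^2 = (3s)^3 · (2s)^2 = 108s^5 = 4.74×10⁻³³
s = 1.34×10⁻⁷ mol L⁻¹
[PO₄³⁻] = 2s = 2.69×10⁻⁷ mol L⁻¹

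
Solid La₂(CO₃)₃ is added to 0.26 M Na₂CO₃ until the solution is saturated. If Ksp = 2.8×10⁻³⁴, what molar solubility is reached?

6.3×10⁻¹⁷ M

La₂(CO₃)₃(s) ⇌ 2 La³⁺(aq) + 3 CO₃²⁻(aq)
With CO₃²⁻ already at 0.26 M and s small, take [CO₃²⁻] ≈ 0.26 M and [La³⁺] = 2s.
Ksp = [La³⁺]^2[CO₃²⁻]^3 = (2s)^2(0.26)^3
(2s)^2 = 2.8×10⁻³⁴ / (0.26)^3 = 1.6×10⁻³²
s = 6.3×10⁻¹⁷ M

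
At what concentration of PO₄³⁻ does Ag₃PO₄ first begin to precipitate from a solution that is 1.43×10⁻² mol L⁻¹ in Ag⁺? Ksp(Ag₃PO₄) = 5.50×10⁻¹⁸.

1.88×10⁻¹² M

Precipitation of each salt begins when its ion product equals Ksp.
Ag₃PO₄(s) ⇌ 3 Ag⁺(aq) + PO₄³⁻(aq)
Ksp = [Ag⁺]^3[PO₄³⁻] = [PO₄³⁻](1.43×10⁻²)^3
[PO₄³⁻] = 5.50×10⁻¹⁸ / (1.43×10⁻²)^3 = 1.88×10⁻¹²
[PO₄³⁻] = 1.88×10⁻¹² mol L⁻¹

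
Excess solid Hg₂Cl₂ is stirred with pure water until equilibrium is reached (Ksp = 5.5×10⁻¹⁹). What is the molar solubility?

5.2×10⁻⁷ M

Hg₂Cl₂(s) ⇌ Hg₂²⁺(aq) + 2 Cl⁻(aq)
Let s be the molar solubility. Then [Hg₂²⁺] = s and [Cl⁻] = 2s.
Ksp = [Hg₂²⁺][Cl⁻]^2 = s · (2s)^2 = 4s^3
4s^3 = 5.5×10⁻¹⁹  ⇒  s^3 = 1.4×10⁻¹⁹
s = (1.4×10⁻¹⁹)^(1/3) = 5.2×10⁻⁷ mol L⁻¹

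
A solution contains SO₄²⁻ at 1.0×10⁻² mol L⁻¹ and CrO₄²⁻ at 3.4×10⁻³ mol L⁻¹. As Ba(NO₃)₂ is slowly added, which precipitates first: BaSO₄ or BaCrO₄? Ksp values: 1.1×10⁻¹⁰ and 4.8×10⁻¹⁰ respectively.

BaSO₄

Each salt precipitates once Q = Ksp for that salt.
For BaSO₄: [Ba²⁺] = (Ksp/[SO₄²⁻]) = 1.1×10⁻⁸ mol L⁻¹
For BaCrO₄: [Ba²⁺] = (Ksp/[CrO₄²⁻]) = 1.4×10⁻⁷ mol L⁻¹
BaSO₄ requires the lower [Ba²⁺], so it precipitates first.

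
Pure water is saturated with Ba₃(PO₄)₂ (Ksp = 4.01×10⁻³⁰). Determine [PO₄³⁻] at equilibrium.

1.04×10⁻⁶ M

Ba₃(PO₄)₂(s) ⇌ 3 Ba²⁺(aq) + 2 PO₄³⁻(aq)
With molar solubility s: [Ba²⁺] = 3s, [PO₄³⁻] = 2s.
Ksp = [Ba²⁺]^3[PO₄³⁻]^2 = (3s)^3 · (2s)^2 = 108s^5 = 4.01×10⁻³⁰
s = 5.18×10⁻⁷ M
[PO₄³⁻] = 2s = 1.04×10⁻⁶ M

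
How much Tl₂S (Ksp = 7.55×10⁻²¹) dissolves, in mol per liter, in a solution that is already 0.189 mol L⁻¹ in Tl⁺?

2.11×10⁻¹⁹ M

Tl₂S(s) ⇌ 2 Tl⁺(aq) + S²⁻(aq)
Let s be the solubility of Tl₂S here. The common ion gives [Tl⁺] ≈ 0.189 mol L⁻¹, and [S²⁻] = s.
Ksp = [Tl⁺]^2[S²⁻] = (0.189)^2s
s = 7.55×10⁻²¹ / (0.189)^2 = 2.11×10⁻¹⁹
s = 2.11×10⁻¹⁹ mol L⁻¹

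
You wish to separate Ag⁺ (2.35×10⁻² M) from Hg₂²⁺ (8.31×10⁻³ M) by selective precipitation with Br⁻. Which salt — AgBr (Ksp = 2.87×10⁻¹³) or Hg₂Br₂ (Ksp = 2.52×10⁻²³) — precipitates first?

AgBr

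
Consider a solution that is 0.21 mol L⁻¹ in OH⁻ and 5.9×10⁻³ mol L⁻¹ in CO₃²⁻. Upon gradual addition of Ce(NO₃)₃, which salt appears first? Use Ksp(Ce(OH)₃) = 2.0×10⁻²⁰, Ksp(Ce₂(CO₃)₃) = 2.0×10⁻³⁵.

Ce(OH)₃

The threshold for precipitation is Q = Ksp.
For Ce(OH)₃: [Ce³⁺] = (Ksp/[OH⁻]^3) = 2.2×10⁻¹⁸ mol L⁻¹
For Ce₂(CO₃)₃: [Ce³⁺] = (Ksp/[CO₃²⁻]^3)^(1/2) = 9.9×10⁻¹⁵ mol L⁻¹
Ce(OH)₃ requires the lower [Ce³⁺], so it precipitates first.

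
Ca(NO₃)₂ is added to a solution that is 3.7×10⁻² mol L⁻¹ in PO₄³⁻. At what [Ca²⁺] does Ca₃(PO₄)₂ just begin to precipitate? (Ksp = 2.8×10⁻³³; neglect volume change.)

1.3×10⁻¹⁰ M

Precipitation begins when Q = Ksp.
Ca₃(PO₄)₂(s) ⇌ 3 Ca²⁺(aq) + 2 PO₄³⁻(aq)
Ksp = [Ca²⁺]^3[PO₄³⁻]^2 = [Ca²⁺]^3(3.7×10⁻²)^2
[Ca²⁺]^3 = 2.8×10⁻³³ / (3.7×10⁻²)^2 = 2.0×10⁻³⁰
[Ca²⁺] = 1.3×10⁻¹⁰ mol L⁻¹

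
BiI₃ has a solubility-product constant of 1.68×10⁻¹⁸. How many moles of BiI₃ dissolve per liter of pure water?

BiI₃(s) ⇌ Bi³⁺(aq) + 3 I⁻(aq)
Let s be the molar solubility. Then [Bi³⁺] = s and [I⁻] = 3s.
Ksp = [Bi³⁺][I⁻]^3 = s · (3s)^3 = 27s^4
27s^4 = 1.68×10⁻¹⁸  ⇒  s^4 = 6.22×10⁻²⁰
s = 1.58×10⁻⁵ mol L⁻¹

1.58×10⁻⁵ M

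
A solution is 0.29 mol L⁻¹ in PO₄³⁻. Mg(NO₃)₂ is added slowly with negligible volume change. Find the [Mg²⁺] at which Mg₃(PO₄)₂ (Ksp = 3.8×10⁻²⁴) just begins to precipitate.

The threshold for precipitation is Q = Ksp.
Mg₃(PO₄)₂(s) ⇌ 3 Mg²⁺(aq) + 2 PO₄³⁻(aq)
Ksp = [Mg²⁺]^3[PO₄³⁻]^2 = [Mg²⁺]^3(0.29)^2
[Mg²⁺]^3 = 3.8×10⁻²⁴ / (0.29)^2 = 4.5×10⁻²³
[Mg²⁺] = 3.6×10⁻⁸ mol L⁻¹

3.6×10⁻⁸ M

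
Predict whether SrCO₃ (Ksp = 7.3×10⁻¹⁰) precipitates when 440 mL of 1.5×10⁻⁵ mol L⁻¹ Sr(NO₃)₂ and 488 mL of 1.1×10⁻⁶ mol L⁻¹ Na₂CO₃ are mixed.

No

The combined volume is 928 mL.
[Sr²⁺] = (1.5×10⁻⁵)(440)/928 = 7.1×10⁻⁶ mol L⁻¹
[CO₃²⁻] = (1.1×10⁻⁶)(488)/928 = 5.8×10⁻⁷ mol L⁻¹
Q = [Sr²⁺][CO₃²⁻] = 4.1×10⁻¹²
Q = 4.1×10⁻¹² < Ksp = 7.3×10⁻¹⁰, so the solution is unsaturated and no precipitate forms.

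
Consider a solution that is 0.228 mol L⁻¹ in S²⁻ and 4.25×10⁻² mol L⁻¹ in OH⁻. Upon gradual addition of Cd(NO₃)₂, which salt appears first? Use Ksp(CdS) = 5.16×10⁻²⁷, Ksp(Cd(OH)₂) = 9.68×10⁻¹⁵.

CdS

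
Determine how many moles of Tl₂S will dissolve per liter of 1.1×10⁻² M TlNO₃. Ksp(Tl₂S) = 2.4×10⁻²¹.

2.0×10⁻¹⁷ M

Tl₂S(s) ⇌ 2 Tl⁺(aq) + S²⁻(aq)
The solution already contains Tl⁺ at 1.1×10⁻² M. Let s be the molar solubility of Tl₂S.
[Tl⁺] ≈ 1.1×10⁻² M (common ion dominates); [S²⁻] = s.
Ksp = [Tl⁺]^2[S²⁻] = (1.1×10⁻²)^2s
s = 2.4×10⁻²¹ / (1.1×10⁻²)^2 = 2.0×10⁻¹⁷
s = 2.0×10⁻¹⁷ M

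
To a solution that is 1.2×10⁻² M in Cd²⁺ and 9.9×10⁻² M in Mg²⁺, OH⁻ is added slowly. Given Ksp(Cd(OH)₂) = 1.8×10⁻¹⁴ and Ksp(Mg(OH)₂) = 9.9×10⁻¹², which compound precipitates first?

Cd(OH)₂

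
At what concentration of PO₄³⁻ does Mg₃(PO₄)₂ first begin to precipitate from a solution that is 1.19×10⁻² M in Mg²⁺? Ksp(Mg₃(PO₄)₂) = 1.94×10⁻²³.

3.39×10⁻⁹ M

The threshold for precipitation is Q = Ksp.
Mg₃(PO₄)₂(s) ⇌ 3 Mg²⁺(aq) + 2 PO₄³⁻(aq)
Ksp = [Mg²⁺]^3[PO₄³⁻]^2 = [PO₄³⁻]^2(1.19×10⁻²)^3
[PO₄³⁻]^2 = 1.94×10⁻²³ / (1.19×10⁻²)^3 = 1.15×10⁻¹⁷
[PO₄³⁻] = 3.39×10⁻⁹ M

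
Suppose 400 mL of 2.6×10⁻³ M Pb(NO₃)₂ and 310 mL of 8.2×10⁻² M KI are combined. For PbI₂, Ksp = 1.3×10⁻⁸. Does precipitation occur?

Yes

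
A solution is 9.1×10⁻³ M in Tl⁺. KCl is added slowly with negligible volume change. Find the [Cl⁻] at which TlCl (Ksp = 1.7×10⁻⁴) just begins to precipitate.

The threshold for precipitation is Q = Ksp.
TlCl(s) ⇌ Tl⁺(aq) + Cl⁻(aq)
Ksp = [Tl⁺][Cl⁻] = [Cl⁻](9.1×10⁻³)
[Cl⁻] = 1.7×10⁻⁴ / (9.1×10⁻³) = 1.9×10⁻²
[Cl⁻] = 1.9×10⁻² M

1.9×10⁻² M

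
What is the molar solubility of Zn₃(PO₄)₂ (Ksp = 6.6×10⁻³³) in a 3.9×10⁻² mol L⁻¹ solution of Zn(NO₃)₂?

5.3×10⁻¹⁵ M

Zn₃(PO₄)₂(s) ⇌ 3 Zn²⁺(aq) + 2 PO₄³⁻(aq)
With Zn²⁺ already at 3.9×10⁻² mol L⁻¹ and s small, take [Zn²⁺] ≈ 3.9×10⁻² mol L⁻¹ and [PO₄³⁻] = 2s.
Ksp = [Zn²⁺]^3[PO₄³⁻]^2 = (3.9×10⁻²)^3(2s)^2
(2s)^2 = 6.6×10⁻³³ / (3.9×10⁻²)^3 = 1.1×10⁻²⁸
s = 5.3×10⁻¹⁵ mol L⁻¹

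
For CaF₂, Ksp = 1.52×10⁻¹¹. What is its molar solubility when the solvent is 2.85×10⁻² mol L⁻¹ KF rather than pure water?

1.87×10⁻⁸ M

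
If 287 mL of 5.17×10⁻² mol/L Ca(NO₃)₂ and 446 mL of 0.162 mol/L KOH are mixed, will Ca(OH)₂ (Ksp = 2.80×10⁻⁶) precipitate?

Yes

After mixing, V = 287 mL + 446 mL = 733 mL.
[Ca²⁺] = (5.17×10⁻²)(287)/733 = 2.02×10⁻² mol/L
[OH⁻] = (0.162)(446)/733 = 9.86×10⁻² mol/L
Q = [Ca²⁺][OH⁻]^2 = 1.97×10⁻⁴
Because Q > Ksp (1.97×10⁻⁴ vs 2.80×10⁻⁶), a precipitate of Ca(OH)₂ forms.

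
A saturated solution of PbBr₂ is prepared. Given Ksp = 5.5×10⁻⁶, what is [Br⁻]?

PbBr₂(s) ⇌ Pb²⁺(aq) + 2 Br⁻(aq)
Call the molar solubility s, so that [Pb²⁺] = s and [Br⁻] = 2s.
Ksp = [Pb²⁺][Br⁻]^2 = s · (2s)^2 = 4s^3 = 5.5×10⁻⁶
s = 1.1×10⁻² mol L⁻¹
[Br⁻] = 2s = 2.2×10⁻² mol L⁻¹

2.2×10⁻² M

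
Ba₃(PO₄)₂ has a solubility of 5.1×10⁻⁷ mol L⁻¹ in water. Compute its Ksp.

Ksp = 3.7×10⁻³⁰

Ba₃(PO₄)₂(s) ⇌ 3 Ba²⁺(aq) + 2 PO₄³⁻(aq)
With molar solubility s: [Ba²⁺] = 3s, [PO₄³⁻] = 2s.
Ksp = [Ba²⁺]^3[PO₄³⁻]^2 = (3s)^3 · (2s)^2 = 108s^5
Ksp = 108 × (5.1×10⁻⁷)^5 = 3.7×10⁻³⁰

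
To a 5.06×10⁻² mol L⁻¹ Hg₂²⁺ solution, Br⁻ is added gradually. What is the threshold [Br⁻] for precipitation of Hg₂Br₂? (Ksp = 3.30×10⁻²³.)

Precipitation of each salt begins when its ion product equals Ksp.
Hg₂Br₂(s) ⇌ Hg₂²⁺(aq) + 2 Br⁻(aq)
Ksp = [Hg₂²⁺][Br⁻]^2 = [Br⁻]^2(5.06×10⁻²)
[Br⁻]^2 = 3.30×10⁻²³ / (5.06×10⁻²) = 6.52×10⁻²²
[Br⁻] = 2.55×10⁻¹¹ mol L⁻¹

2.55×10⁻¹¹ M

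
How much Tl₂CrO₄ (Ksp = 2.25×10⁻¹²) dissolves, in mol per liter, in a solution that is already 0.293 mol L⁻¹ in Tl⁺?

Tl₂CrO₄(s) ⇌ 2 Tl⁺(aq) + CrO₄²⁻(aq)
Tl⁺ is already present at 0.293 mol L⁻¹. If s mol/L of Tl₂CrO₄ dissolves, [CrO₄²⁻] = s while [Tl⁺] ≈ 0.293 mol L⁻¹.
Ksp = [Tl⁺]^2[CrO₄²⁻] = (0.293)^2s
s = 2.25×10⁻¹² / (0.293)^2 = 2.62×10⁻¹¹
s = 2.62×10⁻¹¹ mol L⁻¹

2.62×10⁻¹¹ M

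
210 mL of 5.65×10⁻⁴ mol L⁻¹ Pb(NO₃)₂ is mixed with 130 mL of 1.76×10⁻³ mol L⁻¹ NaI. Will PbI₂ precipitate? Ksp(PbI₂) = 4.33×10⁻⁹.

Total volume after mixing = 210 + 130 = 340 mL.
[Pb²⁺] = (5.65×10⁻⁴)(210)/340 = 3.49×10⁻⁴ mol L⁻¹
[I⁻] = (1.76×10⁻³)(130)/340 = 6.73×10⁻⁴ mol L⁻¹
Q = [Pb²⁺][I⁻]^2 = 1.58×10⁻¹⁰
Since Q (1.58×10⁻¹⁰) is less than Ksp (4.33×10⁻⁹), no PbI₂ precipitates.

No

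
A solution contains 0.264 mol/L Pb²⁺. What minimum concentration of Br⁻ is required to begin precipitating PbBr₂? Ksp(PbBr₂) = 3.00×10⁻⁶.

Precipitation of each salt begins when its ion product equals Ksp.
PbBr₂(s) ⇌ Pb²⁺(aq) + 2 Br⁻(aq)
Ksp = [Pb²⁺][Br⁻]^2 = [Br⁻]^2(0.264)
[Br⁻]^2 = 3.00×10⁻⁶ / (0.264) = 1.14×10⁻⁵
[Br⁻] = 3.37×10⁻³ mol/L

3.37×10⁻³ M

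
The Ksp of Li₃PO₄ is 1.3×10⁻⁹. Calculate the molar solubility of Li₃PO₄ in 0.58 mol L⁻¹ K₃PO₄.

4.4×10⁻⁴ M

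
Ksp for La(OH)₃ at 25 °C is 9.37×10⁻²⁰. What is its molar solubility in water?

7.68×10⁻⁶ M

La(OH)₃(s) ⇌ La³⁺(aq) + 3 OH⁻(aq)
With molar solubility s: [La³⁺] = s, [OH⁻] = 3s.
Ksp = [La³⁺][OH⁻]^3 = s · (3s)^3 = 27s^4
27s^4 = 9.37×10⁻²⁰  ⇒  s^4 = 3.47×10⁻²¹
Taking the 4th root, s = 7.68×10⁻⁶ M.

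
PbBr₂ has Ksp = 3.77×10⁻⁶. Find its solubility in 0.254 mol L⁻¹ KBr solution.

5.84×10⁻⁵ M

PbBr₂(s) ⇌ Pb²⁺(aq) + 2 Br⁻(aq)
Br⁻ is already present at 0.254 mol L⁻¹. If s mol/L of PbBr₂ dissolves, [Pb²⁺] = s while [Br⁻] ≈ 0.254 mol L⁻¹.
Ksp = [Pb²⁺][Br⁻]^2 = s(0.254)^2
s = 3.77×10⁻⁶ / (0.254)^2 = 5.84×10⁻⁵
s = 5.84×10⁻⁵ mol L⁻¹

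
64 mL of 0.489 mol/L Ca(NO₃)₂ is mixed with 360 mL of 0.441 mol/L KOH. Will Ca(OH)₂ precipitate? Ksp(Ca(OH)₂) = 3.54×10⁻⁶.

Yes

After mixing, V = 64 mL + 360 mL = 424 mL.
[Ca²⁺] = (0.489)(64)/424 = 7.38×10⁻² mol/L
[OH⁻] = (0.441)(360)/424 = 0.374 mol/L
Q = [Ca²⁺][OH⁻]^2 = 1.03×10⁻²
Since Q (1.03×10⁻²) exceeds Ksp (3.54×10⁻⁶), Ca(OH)₂ will precipitate.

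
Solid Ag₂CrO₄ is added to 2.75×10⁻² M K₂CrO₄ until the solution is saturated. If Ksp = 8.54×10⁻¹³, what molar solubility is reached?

2.79×10⁻⁶ M

Ag₂CrO₄(s) ⇌ 2 Ag⁺(aq) + CrO₄²⁻(aq)
Let s be the solubility of Ag₂CrO₄ here. The common ion gives [CrO₄²⁻] ≈ 2.75×10⁻² M, and [Ag⁺] = 2s.
Ksp = [Ag⁺]^2[CrO₄²⁻] = (2s)^2(2.75×10⁻²)
(2s)^2 = 8.54×10⁻¹³ / (2.75×10⁻²) = 3.11×10⁻¹¹
s = 2.79×10⁻⁶ M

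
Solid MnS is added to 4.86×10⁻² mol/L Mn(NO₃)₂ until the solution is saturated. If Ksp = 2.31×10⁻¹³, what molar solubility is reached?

4.75×10⁻¹² M

MnS(s) ⇌ Mn²⁺(aq) + S²⁻(aq)
Let s be the solubility of MnS here. The common ion gives [Mn²⁺] ≈ 4.86×10⁻² mol/L, and [S²⁻] = s.
Ksp = [Mn²⁺][S²⁻] = (4.86×10⁻²)s
s = 2.31×10⁻¹³ / (4.86×10⁻²) = 4.75×10⁻¹²
s = 4.75×10⁻¹² mol/L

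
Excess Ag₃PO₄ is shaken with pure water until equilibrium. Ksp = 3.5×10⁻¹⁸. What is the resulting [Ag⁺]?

Ag₃PO₄(s) ⇌ 3 Ag⁺(aq) + PO₄³⁻(aq)
For each mole of Ag₃PO₄ that dissolves per liter, [Ag⁺] = 3s and [PO₄³⁻] = s; let s denote this solubility.
Ksp = [Ag⁺]^3[PO₄³⁻] = (3s)^3 · s = 27s^4 = 3.5×10⁻¹⁸
s = 1.9×10⁻⁵ M
[Ag⁺] = 3s = 5.7×10⁻⁵ M

5.7×10⁻⁵ M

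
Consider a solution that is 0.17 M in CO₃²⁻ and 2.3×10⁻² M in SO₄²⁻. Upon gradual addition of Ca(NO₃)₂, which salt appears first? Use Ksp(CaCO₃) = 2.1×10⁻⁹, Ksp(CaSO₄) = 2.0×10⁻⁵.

CaCO₃

Precipitation of each salt begins when its ion product equals Ksp.
For CaCO₃: [Ca²⁺] = (Ksp/[CO₃²⁻]) = 1.2×10⁻⁸ M
For CaSO₄: [Ca²⁺] = (Ksp/[SO₄²⁻]) = 8.7×10⁻⁴ M
CaCO₃ requires the lower [Ca²⁺], so it precipitates first.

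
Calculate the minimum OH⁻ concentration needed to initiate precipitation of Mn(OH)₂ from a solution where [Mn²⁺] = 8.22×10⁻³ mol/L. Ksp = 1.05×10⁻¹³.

3.57×10⁻⁶ M

The threshold for precipitation is Q = Ksp.
Mn(OH)₂(s) ⇌ Mn²⁺(aq) + 2 OH⁻(aq)
Ksp = [Mn²⁺][OH⁻]^2 = [OH⁻]^2(8.22×10⁻³)
[OH⁻]^2 = 1.05×10⁻¹³ / (8.22×10⁻³) = 1.28×10⁻¹¹
[OH⁻] = 3.57×10⁻⁶ mol/L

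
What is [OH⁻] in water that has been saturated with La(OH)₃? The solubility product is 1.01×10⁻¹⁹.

2.35×10⁻⁵ M

La(OH)₃(s) ⇌ La³⁺(aq) + 3 OH⁻(aq)
Call the molar solubility s, so that [La³⁺] = s and [OH⁻] = 3s.
Ksp = [La³⁺][OH⁻]^3 = s · (3s)^3 = 27s^4 = 1.01×10⁻¹⁹
s = 7.82×10⁻⁶ M
[OH⁻] = 3s = 2.35×10⁻⁵ M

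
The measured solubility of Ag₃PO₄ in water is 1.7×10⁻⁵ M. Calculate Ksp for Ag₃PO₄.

Ksp = 2.3×10⁻¹⁸

Ag₃PO₄(s) ⇌ 3 Ag⁺(aq) + PO₄³⁻(aq)
Call the molar solubility s, so that [Ag⁺] = 3s and [PO₄³⁻] = s.
Ksp = [Ag⁺]^3[PO₄³⁻] = (3s)^3 · s = 27s^4
Ksp = 27 × (1.7×10⁻⁵)^4 = 2.3×10⁻¹⁸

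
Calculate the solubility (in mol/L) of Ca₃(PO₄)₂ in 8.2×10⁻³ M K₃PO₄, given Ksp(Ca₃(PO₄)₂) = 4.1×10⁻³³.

1.3×10⁻¹⁰ M

Ca₃(PO₄)₂(s) ⇌ 3 Ca²⁺(aq) + 2 PO₄³⁻(aq)
Let s be the solubility of Ca₃(PO₄)₂ here. The common ion gives [PO₄³⁻] ≈ 8.2×10⁻³ M, and [Ca²⁺] = 3s.
Ksp = [Ca²⁺]^3[PO₄³⁻]^2 = (3s)^3(8.2×10⁻³)^2
(3s)^3 = 4.1×10⁻³³ / (8.2×10⁻³)^2 = 6.1×10⁻²⁹
s = 1.3×10⁻¹⁰ M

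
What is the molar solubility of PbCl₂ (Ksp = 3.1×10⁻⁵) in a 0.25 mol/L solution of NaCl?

PbCl₂(s) ⇌ Pb²⁺(aq) + 2 Cl⁻(aq)
With Cl⁻ already at 0.25 mol/L and s small, take [Cl⁻] ≈ 0.25 mol/L and [Pb²⁺] = s.
Ksp = [Pb²⁺][Cl⁻]^2 = s(0.25)^2
s = 3.1×10⁻⁵ / (0.25)^2 = 5.0×10⁻⁴
s = 5.0×10⁻⁴ mol/L

5.0×10⁻⁴ M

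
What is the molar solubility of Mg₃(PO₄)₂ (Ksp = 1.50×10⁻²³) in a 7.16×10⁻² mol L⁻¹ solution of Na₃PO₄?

Mg₃(PO₄)₂(s) ⇌ 3 Mg²⁺(aq) + 2 PO₄³⁻(aq)
Let s be the solubility of Mg₃(PO₄)₂ here. The common ion gives [PO₄³⁻] ≈ 7.16×10⁻² mol L⁻¹, and [Mg²⁺] = 3s.
Ksp = [Mg²⁺]^3[PO₄³⁻]^2 = (3s)^3(7.16×10⁻²)^2
(3s)^3 = 1.50×10⁻²³ / (7.16×10⁻²)^2 = 2.93×10⁻²¹
s = 4.77×10⁻⁸ mol L⁻¹

4.77×10⁻⁸ M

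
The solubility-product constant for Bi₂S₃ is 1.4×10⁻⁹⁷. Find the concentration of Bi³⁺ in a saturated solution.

3.3×10⁻²⁰ M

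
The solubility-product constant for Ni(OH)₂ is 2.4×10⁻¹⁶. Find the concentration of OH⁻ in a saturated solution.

7.8×10⁻⁶ M

Ni(OH)₂(s) ⇌ Ni²⁺(aq) + 2 OH⁻(aq)
For each mole of Ni(OH)₂ that dissolves per liter, [Ni²⁺] = s and [OH⁻] = 2s; let s denote this solubility.
Ksp = [Ni²⁺][OH⁻]^2 = s · (2s)^2 = 4s^3 = 2.4×10⁻¹⁶
s = 3.9×10⁻⁶ mol L⁻¹
[OH⁻] = 2s = 7.8×10⁻⁶ mol L⁻¹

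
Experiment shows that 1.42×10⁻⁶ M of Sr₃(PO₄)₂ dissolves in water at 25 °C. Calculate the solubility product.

Sr₃(PO₄)₂(s) ⇌ 3 Sr²⁺(aq) + 2 PO₄³⁻(aq)
Call the molar solubility s, so that [Sr²⁺] = 3s and [PO₄³⁻] = 2s.
Ksp = [Sr²⁺]^3[PO₄³⁻]^2 = (3s)^3 · (2s)^2 = 108s^5
Ksp = 108 × (1.42×10⁻⁶)^5 = 6.24×10⁻²⁸

Ksp = 6.24×10⁻²⁸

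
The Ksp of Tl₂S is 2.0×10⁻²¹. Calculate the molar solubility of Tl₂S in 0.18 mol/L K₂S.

5.3×10⁻¹¹ M

Tl₂S(s) ⇌ 2 Tl⁺(aq) + S²⁻(aq)
S²⁻ is already present at 0.18 mol/L. If s mol/L of Tl₂S dissolves, [Tl⁺] = 2s while [S²⁻] ≈ 0.18 mol/L.
Ksp = [Tl⁺]^2[S²⁻] = (2s)^2(0.18)
(2s)^2 = 2.0×10⁻²¹ / (0.18) = 1.1×10⁻²⁰
s = 5.3×10⁻¹¹ mol/L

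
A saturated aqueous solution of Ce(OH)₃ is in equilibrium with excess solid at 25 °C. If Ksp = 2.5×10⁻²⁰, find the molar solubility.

Ce(OH)₃(s) ⇌ Ce³⁺(aq) + 3 OH⁻(aq)
If s mol/L of Ce(OH)₃ dissolves, [Ce³⁺] = s and [OH⁻] = 3s.
Ksp = [Ce³⁺][OH⁻]^3 = s · (3s)^3 = 27s^4
27s^4 = 2.5×10⁻²⁰  ⇒  s^4 = 9.3×10⁻²²
s = (9.3×10⁻²²)^(1/4) = 5.5×10⁻⁶ mol/L

5.5×10⁻⁶ M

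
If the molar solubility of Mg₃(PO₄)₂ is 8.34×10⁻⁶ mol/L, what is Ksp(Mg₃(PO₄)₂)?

Mg₃(PO₄)₂(s) ⇌ 3 Mg²⁺(aq) + 2 PO₄³⁻(aq)
If s mol/L of Mg₃(PO₄)₂ dissolves, [Mg²⁺] = 3s and [PO₄³⁻] = 2s.
Ksp = [Mg²⁺]^3[PO₄³⁻]^2 = (3s)^3 · (2s)^2 = 108s^5
Ksp = 108 × (8.34×10⁻⁶)^5 = 4.36×10⁻²⁴

Ksp = 4.36×10⁻²⁴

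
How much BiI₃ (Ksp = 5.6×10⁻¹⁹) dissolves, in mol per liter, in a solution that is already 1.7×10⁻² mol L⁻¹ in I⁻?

BiI₃(s) ⇌ Bi³⁺(aq) + 3 I⁻(aq)
Let s be the solubility of BiI₃ here. The common ion gives [I⁻] ≈ 1.7×10⁻² mol L⁻¹, and [Bi³⁺] = s.
Ksp = [Bi³⁺][I⁻]^3 = s(1.7×10⁻²)^3
s = 5.6×10⁻¹⁹ / (1.7×10⁻²)^3 = 1.1×10⁻¹³
s = 1.1×10⁻¹³ mol L⁻¹

1.1×10⁻¹³ M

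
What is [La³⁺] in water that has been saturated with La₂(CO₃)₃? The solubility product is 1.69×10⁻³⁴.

La₂(CO₃)₃(s) ⇌ 2 La³⁺(aq) + 3 CO₃²⁻(aq)
For each mole of La₂(CO₃)₃ that dissolves per liter, [La³⁺] = 2s and [CO₃²⁻] = 3s; let s denote this solubility.
Ksp = [La³⁺]^2[CO₃²⁻]^3 = (2s)^2 · (3s)^3 = 108s^5 = 1.69×10⁻³⁴
s = 6.90×10⁻⁸ mol/L
[La³⁺] = 2s = 1.38×10⁻⁷ mol/L

1.38×10⁻⁷ M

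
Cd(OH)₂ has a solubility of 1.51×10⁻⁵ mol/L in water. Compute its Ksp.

Ksp = 1.38×10⁻¹⁴

Cd(OH)₂(s) ⇌ Cd²⁺(aq) + 2 OH⁻(aq)
If s mol/L of Cd(OH)₂ dissolves, [Cd²⁺] = s and [OH⁻] = 2s.
Ksp = [Cd²⁺][OH⁻]^2 = s · (2s)^2 = 4s^3
Ksp = 4 × (1.51×10⁻⁵)^3 = 1.38×10⁻¹⁴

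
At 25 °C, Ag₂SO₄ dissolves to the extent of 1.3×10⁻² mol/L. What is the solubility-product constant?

Ksp = 8.8×10⁻⁶

Ag₂SO₄(s) ⇌ 2 Ag⁺(aq) + SO₄²⁻(aq)
For each mole of Ag₂SO₄ that dissolves per liter, [Ag⁺] = 2s and [SO₄²⁻] = s; let s denote this solubility.
Ksp = [Ag⁺]^2[SO₄²⁻] = (2s)^2 · s = 4s^3
Ksp = 4 × (1.3×10⁻²)^3 = 8.8×10⁻⁶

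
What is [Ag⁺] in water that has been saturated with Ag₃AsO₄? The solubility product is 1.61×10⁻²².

4.69×10⁻⁶ M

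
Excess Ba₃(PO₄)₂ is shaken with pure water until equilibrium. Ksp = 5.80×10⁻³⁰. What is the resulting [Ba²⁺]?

Ba₃(PO₄)₂(s) ⇌ 3 Ba²⁺(aq) + 2 PO₄³⁻(aq)
Let s be the molar solubility. Then [Ba²⁺] = 3s and [PO₄³⁻] = 2s.
Ksp = [Ba²⁺]^3[PO₄³⁻]^2 = (3s)^3 · (2s)^2 = 108s^5 = 5.80×10⁻³⁰
s = 5.57×10⁻⁷ mol/L
[Ba²⁺] = 3s = 1.67×10⁻⁶ mol/L

1.67×10⁻⁶ M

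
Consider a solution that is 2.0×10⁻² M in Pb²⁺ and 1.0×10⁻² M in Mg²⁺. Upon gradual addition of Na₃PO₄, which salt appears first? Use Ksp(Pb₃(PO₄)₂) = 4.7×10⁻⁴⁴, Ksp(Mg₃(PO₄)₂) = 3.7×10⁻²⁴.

Each salt precipitates once Q = Ksp for that salt.
For Pb₃(PO₄)₂: [PO₄³⁻] = (Ksp/[Pb²⁺]^3)^(1/2) = 7.7×10⁻²⁰ M
For Mg₃(PO₄)₂: [PO₄³⁻] = (Ksp/[Mg²⁺]^3)^(1/2) = 1.9×10⁻⁹ M
Since Pb₃(PO₄)₂ needs less PO₄³⁻ to reach saturation, it precipitates first.

Pb₃(PO₄)₂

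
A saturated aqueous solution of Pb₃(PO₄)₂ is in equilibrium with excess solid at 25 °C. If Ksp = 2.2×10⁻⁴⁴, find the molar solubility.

7.3×10⁻¹⁰ M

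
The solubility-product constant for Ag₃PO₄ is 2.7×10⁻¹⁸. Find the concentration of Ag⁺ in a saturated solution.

5.3×10⁻⁵ M

Ag₃PO₄(s) ⇌ 3 Ag⁺(aq) + PO₄³⁻(aq)
Let s be the molar solubility. Then [Ag⁺] = 3s and [PO₄³⁻] = s.
Ksp = [Ag⁺]^3[PO₄³⁻] = (3s)^3 · s = 27s^4 = 2.7×10⁻¹⁸
s = 1.8×10⁻⁵ mol/L
[Ag⁺] = 3s = 5.3×10⁻⁵ mol/L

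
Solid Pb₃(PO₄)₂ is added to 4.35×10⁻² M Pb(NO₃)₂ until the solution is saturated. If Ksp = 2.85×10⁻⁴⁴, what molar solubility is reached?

Pb₃(PO₄)₂(s) ⇌ 3 Pb²⁺(aq) + 2 PO₄³⁻(aq)
Let s be the solubility of Pb₃(PO₄)₂ here. The common ion gives [Pb²⁺] ≈ 4.35×10⁻² M, and [PO₄³⁻] = 2s.
Ksp = [Pb²⁺]^3[PO₄³⁻]^2 = (4.35×10⁻²)^3(2s)^2
(2s)^2 = 2.85×10⁻⁴⁴ / (4.35×10⁻²)^3 = 3.46×10⁻⁴⁰
s = 9.30×10⁻²¹ M

9.30×10⁻²¹ M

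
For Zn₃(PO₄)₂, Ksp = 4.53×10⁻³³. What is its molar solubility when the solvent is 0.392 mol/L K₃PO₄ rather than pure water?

Zn₃(PO₄)₂(s) ⇌ 3 Zn²⁺(aq) + 2 PO₄³⁻(aq)
The solution already contains PO₄³⁻ at 0.392 mol/L. Let s be the molar solubility of Zn₃(PO₄)₂.
[PO₄³⁻] ≈ 0.392 mol/L (common ion dominates); [Zn²⁺] = 3s.
Ksp = [Zn²⁺]^3[PO₄³⁻]^2 = (3s)^3(0.392)^2
(3s)^3 = 4.53×10⁻³³ / (0.392)^2 = 2.95×10⁻³²
s = 1.03×10⁻¹¹ mol/L

1.03×10⁻¹¹ M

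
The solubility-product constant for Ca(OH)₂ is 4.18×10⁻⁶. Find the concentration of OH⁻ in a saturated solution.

Ca(OH)₂(s) ⇌ Ca²⁺(aq) + 2 OH⁻(aq)
If s mol/L of Ca(OH)₂ dissolves, [Ca²⁺] = s and [OH⁻] = 2s.
Ksp = [Ca²⁺][OH⁻]^2 = s · (2s)^2 = 4s^3 = 4.18×10⁻⁶
s = 1.01×10⁻² mol/L
[OH⁻] = 2s = 2.03×10⁻² mol/L

2.03×10⁻² M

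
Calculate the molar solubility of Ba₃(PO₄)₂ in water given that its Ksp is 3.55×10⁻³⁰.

5.05×10⁻⁷ M

Ba₃(PO₄)₂(s) ⇌ 3 Ba²⁺(aq) + 2 PO₄³⁻(aq)
With molar solubility s: [Ba²⁺] = 3s, [PO₄³⁻] = 2s.
Ksp = [Ba²⁺]^3[PO₄³⁻]^2 = (3s)^3 · (2s)^2 = 108s^5
108s^5 = 3.55×10⁻³⁰  ⇒  s^5 = 3.29×10⁻³²
s = 5.05×10⁻⁷ M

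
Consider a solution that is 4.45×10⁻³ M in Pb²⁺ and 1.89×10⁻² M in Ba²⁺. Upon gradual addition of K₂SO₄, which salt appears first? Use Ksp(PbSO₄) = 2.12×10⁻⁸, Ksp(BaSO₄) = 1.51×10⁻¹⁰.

Each salt precipitates once Q = Ksp for that salt.
For PbSO₄: [SO₄²⁻] = (Ksp/[Pb²⁺]) = 4.76×10⁻⁶ M
For BaSO₄: [SO₄²⁻] = (Ksp/[Ba²⁺]) = 7.99×10⁻⁹ M
The smaller threshold [SO₄²⁻] is reached first, so BaSO₄ precipitates first.

BaSO₄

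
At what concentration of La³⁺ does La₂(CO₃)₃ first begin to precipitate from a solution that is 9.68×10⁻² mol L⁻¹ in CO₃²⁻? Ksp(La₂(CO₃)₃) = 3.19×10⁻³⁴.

5.93×10⁻¹⁶ M

A salt starts to precipitate once the ion product Q reaches its Ksp.
La₂(CO₃)₃(s) ⇌ 2 La³⁺(aq) + 3 CO₃²⁻(aq)
Ksp = [La³⁺]^2[CO₃²⁻]^3 = [La³⁺]^2(9.68×10⁻²)^3
[La³⁺]^2 = 3.19×10⁻³⁴ / (9.68×10⁻²)^3 = 3.52×10⁻³¹
[La³⁺] = 5.93×10⁻¹⁶ mol L⁻¹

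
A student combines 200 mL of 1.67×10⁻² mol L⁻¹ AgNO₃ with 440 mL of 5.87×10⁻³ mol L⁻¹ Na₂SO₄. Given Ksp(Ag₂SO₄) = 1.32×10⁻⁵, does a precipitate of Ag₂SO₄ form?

No

After mixing, V = 200 mL + 440 mL = 640 mL.
[Ag⁺] = (1.67×10⁻²)(200)/640 = 5.22×10⁻³ mol L⁻¹
[SO₄²⁻] = (5.87×10⁻³)(440)/640 = 4.04×10⁻³ mol L⁻¹
Q = [Ag⁺]^2[SO₄²⁻] = 1.10×10⁻⁷
Q = 1.10×10⁻⁷ < Ksp = 1.32×10⁻⁵, so the solution is unsaturated and no precipitate forms.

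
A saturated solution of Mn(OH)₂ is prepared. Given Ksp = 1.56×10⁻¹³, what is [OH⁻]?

6.78×10⁻⁵ M

Mn(OH)₂(s) ⇌ Mn²⁺(aq) + 2 OH⁻(aq)
Call the molar solubility s, so that [Mn²⁺] = s and [OH⁻] = 2s.
Ksp = [Mn²⁺][OH⁻]^2 = s · (2s)^2 = 4s^3 = 1.56×10⁻¹³
s = 3.39×10⁻⁵ M
[OH⁻] = 2s = 6.78×10⁻⁵ M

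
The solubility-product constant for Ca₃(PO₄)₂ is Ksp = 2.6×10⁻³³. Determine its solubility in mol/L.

Ca₃(PO₄)₂(s) ⇌ 3 Ca²⁺(aq) + 2 PO₄³⁻(aq)
If s mol/L of Ca₃(PO₄)₂ dissolves, [Ca²⁺] = 3s and [PO₄³⁻] = 2s.
Ksp = [Ca²⁺]^3[PO₄³⁻]^2 = (3s)^3 · (2s)^2 = 108s^5
108s^5 = 2.6×10⁻³³  ⇒  s^5 = 2.4×10⁻³⁵
s = (2.4×10⁻³⁵)^(1/5) = 1.2×10⁻⁷ mol/L

1.2×10⁻⁷ M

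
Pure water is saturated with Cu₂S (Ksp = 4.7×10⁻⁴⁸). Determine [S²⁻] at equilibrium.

1.1×10⁻¹⁶ M

Cu₂S(s) ⇌ 2 Cu⁺(aq) + S²⁻(aq)
Call the molar solubility s, so that [Cu⁺] = 2s and [S²⁻] = s.
Ksp = [Cu⁺]^2[S²⁻] = (2s)^2 · s = 4s^3 = 4.7×10⁻⁴⁸
s = 1.1×10⁻¹⁶ mol/L
[S²⁻] = s = 1.1×10⁻¹⁶ mol/L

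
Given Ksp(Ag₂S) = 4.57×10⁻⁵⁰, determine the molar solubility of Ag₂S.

2.25×10⁻¹⁷ M

Ag₂S(s) ⇌ 2 Ag⁺(aq) + S²⁻(aq)
If s mol/L of Ag₂S dissolves, [Ag⁺] = 2s and [S²⁻] = s.
Ksp = [Ag⁺]^2[S²⁻] = (2s)^2 · s = 4s^3
4s^3 = 4.57×10⁻⁵⁰  ⇒  s^3 = 1.14×10⁻⁵⁰
s = 2.25×10⁻¹⁷ mol L⁻¹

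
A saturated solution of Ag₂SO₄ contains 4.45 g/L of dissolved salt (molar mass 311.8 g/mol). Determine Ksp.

Ksp = 1.16×10⁻⁵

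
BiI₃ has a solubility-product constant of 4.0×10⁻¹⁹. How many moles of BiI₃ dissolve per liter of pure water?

BiI₃(s) ⇌ Bi³⁺(aq) + 3 I⁻(aq)
Let s be the molar solubility. Then [Bi³⁺] = s and [I⁻] = 3s.
Ksp = [Bi³⁺][I⁻]^3 = s · (3s)^3 = 27s^4
27s^4 = 4.0×10⁻¹⁹  ⇒  s^4 = 1.5×10⁻²⁰
s = (1.5×10⁻²⁰)^(1/4) = 1.1×10⁻⁵ M

1.1×10⁻⁵ M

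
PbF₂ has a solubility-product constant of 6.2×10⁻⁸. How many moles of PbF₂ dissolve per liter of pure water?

PbF₂(s) ⇌ Pb²⁺(aq) + 2 F⁻(aq)
If s mol/L of PbF₂ dissolves, [Pb²⁺] = s and [F⁻] = 2s.
Ksp = [Pb²⁺][F⁻]^2 = s · (2s)^2 = 4s^3
4s^3 = 6.2×10⁻⁸  ⇒  s^3 = 1.6×10⁻⁸
s = (1.6×10⁻⁸)^(1/3) = 2.5×10⁻³ mol/L

2.5×10⁻³ M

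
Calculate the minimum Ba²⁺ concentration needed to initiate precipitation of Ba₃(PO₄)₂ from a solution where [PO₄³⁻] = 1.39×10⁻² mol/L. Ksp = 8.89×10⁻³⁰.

3.58×10⁻⁹ M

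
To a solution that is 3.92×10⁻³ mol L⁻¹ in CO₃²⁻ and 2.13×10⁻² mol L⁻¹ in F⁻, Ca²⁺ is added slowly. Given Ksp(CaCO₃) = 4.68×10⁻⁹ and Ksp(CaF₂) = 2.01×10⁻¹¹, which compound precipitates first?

CaF₂

Precipitation of each salt begins when its ion product equals Ksp.
For CaCO₃: [Ca²⁺] = (Ksp/[CO₃²⁻]) = 1.19×10⁻⁶ mol L⁻¹
For CaF₂: [Ca²⁺] = (Ksp/[F⁻]^2) = 4.43×10⁻⁸ mol L⁻¹
The smaller threshold [Ca²⁺] is reached first, so CaF₂ precipitates first.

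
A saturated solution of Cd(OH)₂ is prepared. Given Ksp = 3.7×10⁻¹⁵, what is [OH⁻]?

Cd(OH)₂(s) ⇌ Cd²⁺(aq) + 2 OH⁻(aq)
For each mole of Cd(OH)₂ that dissolves per liter, [Cd²⁺] = s and [OH⁻] = 2s; let s denote this solubility.
Ksp = [Cd²⁺][OH⁻]^2 = s · (2s)^2 = 4s^3 = 3.7×10⁻¹⁵
s = 9.7×10⁻⁶ mol L⁻¹
[OH⁻] = 2s = 1.9×10⁻⁵ mol L⁻¹

1.9×10⁻⁵ M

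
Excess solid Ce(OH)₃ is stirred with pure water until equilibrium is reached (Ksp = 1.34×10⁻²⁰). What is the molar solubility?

4.72×10⁻⁶ M

Ce(OH)₃(s) ⇌ Ce³⁺(aq) + 3 OH⁻(aq)
Call the molar solubility s, so that [Ce³⁺] = s and [OH⁻] = 3s.
Ksp = [Ce³⁺][OH⁻]^3 = s · (3s)^3 = 27s^4
27s^4 = 1.34×10⁻²⁰  ⇒  s^4 = 4.96×10⁻²²
s = 4.72×10⁻⁶ M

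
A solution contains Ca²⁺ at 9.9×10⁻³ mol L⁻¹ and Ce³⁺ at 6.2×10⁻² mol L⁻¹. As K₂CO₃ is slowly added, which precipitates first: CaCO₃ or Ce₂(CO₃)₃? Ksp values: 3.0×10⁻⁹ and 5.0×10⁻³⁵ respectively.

Each salt precipitates once Q = Ksp for that salt.
For CaCO₃: [CO₃²⁻] = (Ksp/[Ca²⁺]) = 3.0×10⁻⁷ mol L⁻¹
For Ce₂(CO₃)₃: [CO₃²⁻] = (Ksp/[Ce³⁺]^2)^(1/3) = 2.4×10⁻¹¹ mol L⁻¹
The smaller threshold [CO₃²⁻] is reached first, so Ce₂(CO₃)₃ precipitates first.

Ce₂(CO₃)₃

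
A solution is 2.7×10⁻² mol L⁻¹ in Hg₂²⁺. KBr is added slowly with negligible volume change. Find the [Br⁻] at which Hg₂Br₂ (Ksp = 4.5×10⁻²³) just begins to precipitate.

4.1×10⁻¹¹ M

Precipitation of each salt begins when its ion product equals Ksp.
Hg₂Br₂(s) ⇌ Hg₂²⁺(aq) + 2 Br⁻(aq)
Ksp = [Hg₂²⁺][Br⁻]^2 = [Br⁻]^2(2.7×10⁻²)
[Br⁻]^2 = 4.5×10⁻²³ / (2.7×10⁻²) = 1.7×10⁻²¹
[Br⁻] = 4.1×10⁻¹¹ mol L⁻¹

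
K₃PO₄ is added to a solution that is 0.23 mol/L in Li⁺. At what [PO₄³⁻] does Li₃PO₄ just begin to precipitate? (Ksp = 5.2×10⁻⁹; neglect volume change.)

4.3×10⁻⁷ M

Each salt precipitates once Q = Ksp for that salt.
Li₃PO₄(s) ⇌ 3 Li⁺(aq) + PO₄³⁻(aq)
Ksp = [Li⁺]^3[PO₄³⁻] = [PO₄³⁻](0.23)^3
[PO₄³⁻] = 5.2×10⁻⁹ / (0.23)^3 = 4.3×10⁻⁷
[PO₄³⁻] = 4.3×10⁻⁷ mol/L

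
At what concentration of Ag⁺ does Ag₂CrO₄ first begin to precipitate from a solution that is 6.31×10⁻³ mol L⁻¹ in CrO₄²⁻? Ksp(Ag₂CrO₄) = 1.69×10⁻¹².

1.64×10⁻⁵ M

Each salt precipitates once Q = Ksp for that salt.
Ag₂CrO₄(s) ⇌ 2 Ag⁺(aq) + CrO₄²⁻(aq)
Ksp = [Ag⁺]^2[CrO₄²⁻] = [Ag⁺]^2(6.31×10⁻³)
[Ag⁺]^2 = 1.69×10⁻¹² / (6.31×10⁻³) = 2.68×10⁻¹⁰
[Ag⁺] = 1.64×10⁻⁵ mol L⁻¹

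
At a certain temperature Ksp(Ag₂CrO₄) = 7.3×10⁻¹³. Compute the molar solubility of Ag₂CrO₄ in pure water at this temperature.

Ag₂CrO₄(s) ⇌ 2 Ag⁺(aq) + CrO₄²⁻(aq)
With molar solubility s: [Ag⁺] = 2s, [CrO₄²⁻] = s.
Ksp = [Ag⁺]^2[CrO₄²⁻] = (2s)^2 · s = 4s^3
4s^3 = 7.3×10⁻¹³  ⇒  s^3 = 1.8×10⁻¹³
Taking the 3rd root, s = 5.7×10⁻⁵ M.

5.7×10⁻⁵ M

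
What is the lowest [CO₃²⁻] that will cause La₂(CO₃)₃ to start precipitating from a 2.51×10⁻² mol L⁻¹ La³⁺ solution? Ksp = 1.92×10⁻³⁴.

6.73×10⁻¹¹ M

Precipitation of each salt begins when its ion product equals Ksp.
La₂(CO₃)₃(s) ⇌ 2 La³⁺(aq) + 3 CO₃²⁻(aq)
Ksp = [La³⁺]^2[CO₃²⁻]^3 = [CO₃²⁻]^3(2.51×10⁻²)^2
[CO₃²⁻]^3 = 1.92×10⁻³⁴ / (2.51×10⁻²)^2 = 3.05×10⁻³¹
[CO₃²⁻] = 6.73×10⁻¹¹ mol L⁻¹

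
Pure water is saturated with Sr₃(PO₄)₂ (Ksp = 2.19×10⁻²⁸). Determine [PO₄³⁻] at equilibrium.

2.30×10⁻⁶ M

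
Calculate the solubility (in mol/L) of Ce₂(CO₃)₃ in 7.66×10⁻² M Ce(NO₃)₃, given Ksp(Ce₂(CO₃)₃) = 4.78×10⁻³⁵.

6.71×10⁻¹² M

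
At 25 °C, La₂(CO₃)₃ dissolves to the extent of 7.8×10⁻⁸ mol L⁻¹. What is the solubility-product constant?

La₂(CO₃)₃(s) ⇌ 2 La³⁺(aq) + 3 CO₃²⁻(aq)
If s mol/L of La₂(CO₃)₃ dissolves, [La³⁺] = 2s and [CO₃²⁻] = 3s.
Ksp = [La³⁺]^2[CO₃²⁻]^3 = (2s)^2 · (3s)^3 = 108s^5
Ksp = 108 × (7.8×10⁻⁸)^5 = 3.1×10⁻³⁴

Ksp = 3.1×10⁻³⁴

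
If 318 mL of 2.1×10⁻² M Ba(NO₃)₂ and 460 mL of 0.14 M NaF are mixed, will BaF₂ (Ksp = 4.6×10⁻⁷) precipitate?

Total volume after mixing = 318 + 460 = 778 mL.
[Ba²⁺] = (2.1×10⁻²)(318)/778 = 8.6×10⁻³ M
[F⁻] = (0.14)(460)/778 = 8.3×10⁻² M
Q = [Ba²⁺][F⁻]^2 = 5.9×10⁻⁵
Because Q > Ksp (5.9×10⁻⁵ vs 4.6×10⁻⁷), a precipitate of BaF₂ forms.

Yes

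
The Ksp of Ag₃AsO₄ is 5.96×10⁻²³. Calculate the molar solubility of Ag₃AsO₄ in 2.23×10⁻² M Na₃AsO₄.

Ag₃AsO₄(s) ⇌ 3 Ag⁺(aq) + AsO₄³⁻(aq)
The solution already contains AsO₄³⁻ at 2.23×10⁻² M. Let s be the molar solubility of Ag₃AsO₄.
[AsO₄³⁻] ≈ 2.23×10⁻² M (common ion dominates); [Ag⁺] = 3s.
Ksp = [Ag⁺]^3[AsO₄³⁻] = (3s)^3(2.23×10⁻²)
(3s)^3 = 5.96×10⁻²³ / (2.23×10⁻²) = 2.67×10⁻²¹
s = 4.63×10⁻⁸ M

4.63×10⁻⁸ M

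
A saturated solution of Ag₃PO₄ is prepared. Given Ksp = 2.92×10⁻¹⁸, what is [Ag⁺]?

5.44×10⁻⁵ M

Ag₃PO₄(s) ⇌ 3 Ag⁺(aq) + PO₄³⁻(aq)
For each mole of Ag₃PO₄ that dissolves per liter, [Ag⁺] = 3s and [PO₄³⁻] = s; let s denote this solubility.
Ksp = [Ag⁺]^3[PO₄³⁻] = (3s)^3 · s = 27s^4 = 2.92×10⁻¹⁸
s = 1.81×10⁻⁵ M
[Ag⁺] = 3s = 5.44×10⁻⁵ M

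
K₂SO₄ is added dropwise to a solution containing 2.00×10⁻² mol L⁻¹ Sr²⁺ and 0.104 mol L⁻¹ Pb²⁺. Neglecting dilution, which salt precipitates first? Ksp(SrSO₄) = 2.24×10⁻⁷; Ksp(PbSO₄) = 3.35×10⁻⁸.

PbSO₄

Precipitation of each salt begins when its ion product equals Ksp.
For SrSO₄: [SO₄²⁻] = (Ksp/[Sr²⁺]) = 1.12×10⁻⁵ mol L⁻¹
For PbSO₄: [SO₄²⁻] = (Ksp/[Pb²⁺]) = 3.22×10⁻⁷ mol L⁻¹
The smaller threshold [SO₄²⁻] is reached first, so PbSO₄ precipitates first.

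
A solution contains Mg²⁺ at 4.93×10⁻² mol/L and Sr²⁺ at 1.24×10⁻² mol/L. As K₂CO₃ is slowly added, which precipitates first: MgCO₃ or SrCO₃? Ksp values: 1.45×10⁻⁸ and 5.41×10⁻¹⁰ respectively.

The threshold for precipitation is Q = Ksp.
For MgCO₃: [CO₃²⁻] = (Ksp/[Mg²⁺]) = 2.94×10⁻⁷ mol/L
For SrCO₃: [CO₃²⁻] = (Ksp/[Sr²⁺]) = 4.36×10⁻⁸ mol/L
SrCO₃ requires the lower [CO₃²⁻], so it precipitates first.

SrCO₃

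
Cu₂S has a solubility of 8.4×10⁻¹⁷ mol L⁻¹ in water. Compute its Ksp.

Ksp = 2.4×10⁻⁴⁸

Cu₂S(s) ⇌ 2 Cu⁺(aq) + S²⁻(aq)
Call the molar solubility s, so that [Cu⁺] = 2s and [S²⁻] = s.
Ksp = [Cu⁺]^2[S²⁻] = (2s)^2 · s = 4s^3
Ksp = 4 × (8.4×10⁻¹⁷)^3 = 2.4×10⁻⁴⁸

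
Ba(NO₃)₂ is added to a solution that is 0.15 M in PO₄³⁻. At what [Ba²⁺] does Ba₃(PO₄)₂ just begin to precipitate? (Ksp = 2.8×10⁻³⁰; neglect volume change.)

Each salt precipitates once Q = Ksp for that salt.
Ba₃(PO₄)₂(s) ⇌ 3 Ba²⁺(aq) + 2 PO₄³⁻(aq)
Ksp = [Ba²⁺]^3[PO₄³⁻]^2 = [Ba²⁺]^3(0.15)^2
[Ba²⁺]^3 = 2.8×10⁻³⁰ / (0.15)^2 = 1.2×10⁻²⁸
[Ba²⁺] = 5.0×10⁻¹⁰ M

5.0×10⁻¹⁰ M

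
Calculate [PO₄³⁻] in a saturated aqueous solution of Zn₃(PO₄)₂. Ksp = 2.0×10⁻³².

3.6×10⁻⁷ M

Zn₃(PO₄)₂(s) ⇌ 3 Zn²⁺(aq) + 2 PO₄³⁻(aq)
Let s be the molar solubility. Then [Zn²⁺] = 3s and [PO₄³⁻] = 2s.
Ksp = [Zn²⁺]^3[PO₄³⁻]^2 = (3s)^3 · (2s)^2 = 108s^5 = 2.0×10⁻³²
s = 1.8×10⁻⁷ mol L⁻¹
[PO₄³⁻] = 2s = 3.6×10⁻⁷ mol L⁻¹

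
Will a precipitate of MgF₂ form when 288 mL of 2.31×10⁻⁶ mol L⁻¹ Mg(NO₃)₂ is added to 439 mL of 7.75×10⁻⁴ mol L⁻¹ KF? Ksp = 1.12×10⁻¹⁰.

After mixing, V = 288 mL + 439 mL = 727 mL.
[Mg²⁺] = (2.31×10⁻⁶)(288)/727 = 9.15×10⁻⁷ mol L⁻¹
[F⁻] = (7.75×10⁻⁴)(439)/727 = 4.68×10⁻⁴ mol L⁻¹
Q = [Mg²⁺][F⁻]^2 = 2.00×10⁻¹³
Q = 2.00×10⁻¹³ < Ksp = 1.12×10⁻¹⁰, so the solution is unsaturated and no precipitate forms.

No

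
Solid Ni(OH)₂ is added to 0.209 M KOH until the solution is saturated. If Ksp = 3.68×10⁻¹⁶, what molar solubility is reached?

8.42×10⁻¹⁵ M

Ni(OH)₂(s) ⇌ Ni²⁺(aq) + 2 OH⁻(aq)
The solution already contains OH⁻ at 0.209 M. Let s be the molar solubility of Ni(OH)₂.
[OH⁻] ≈ 0.209 M (common ion dominates); [Ni²⁺] = s.
Ksp = [Ni²⁺][OH⁻]^2 = s(0.209)^2
s = 3.68×10⁻¹⁶ / (0.209)^2 = 8.42×10⁻¹⁵
s = 8.42×10⁻¹⁵ M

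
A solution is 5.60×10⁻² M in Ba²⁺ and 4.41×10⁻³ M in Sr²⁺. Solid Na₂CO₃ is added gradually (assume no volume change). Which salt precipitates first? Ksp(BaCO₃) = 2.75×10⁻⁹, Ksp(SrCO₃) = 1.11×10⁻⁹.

The threshold for precipitation is Q = Ksp.
For BaCO₃: [CO₃²⁻] = (Ksp/[Ba²⁺]) = 4.91×10⁻⁸ M
For SrCO₃: [CO₃²⁻] = (Ksp/[Sr²⁺]) = 2.52×10⁻⁷ M
BaCO₃ requires the lower [CO₃²⁻], so it precipitates first.

BaCO₃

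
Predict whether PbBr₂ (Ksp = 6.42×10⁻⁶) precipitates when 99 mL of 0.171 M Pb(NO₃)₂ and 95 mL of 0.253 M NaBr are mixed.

Yes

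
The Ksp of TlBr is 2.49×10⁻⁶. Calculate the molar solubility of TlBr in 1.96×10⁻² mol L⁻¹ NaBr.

TlBr(s) ⇌ Tl⁺(aq) + Br⁻(aq)
The solution already contains Br⁻ at 1.96×10⁻² mol L⁻¹. Let s be the molar solubility of TlBr.
[Br⁻] ≈ 1.96×10⁻² mol L⁻¹ (common ion dominates); [Tl⁺] = s.
Ksp = [Tl⁺][Br⁻] = s(1.96×10⁻²)
s = 2.49×10⁻⁶ / (1.96×10⁻²) = 1.27×10⁻⁴
s = 1.27×10⁻⁴ mol L⁻¹

1.27×10⁻⁴ M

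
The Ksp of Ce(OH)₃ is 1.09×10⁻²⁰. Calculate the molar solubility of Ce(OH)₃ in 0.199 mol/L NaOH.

Ce(OH)₃(s) ⇌ Ce³⁺(aq) + 3 OH⁻(aq)
The solution already contains OH⁻ at 0.199 mol/L. Let s be the molar solubility of Ce(OH)₃.
[OH⁻] ≈ 0.199 mol/L (common ion dominates); [Ce³⁺] = s.
Ksp = [Ce³⁺][OH⁻]^3 = s(0.199)^3
s = 1.09×10⁻²⁰ / (0.199)^3 = 1.38×10⁻¹⁸
s = 1.38×10⁻¹⁸ mol/L

1.38×10⁻¹⁸ M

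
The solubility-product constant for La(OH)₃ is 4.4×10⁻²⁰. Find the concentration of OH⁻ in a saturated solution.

La(OH)₃(s) ⇌ La³⁺(aq) + 3 OH⁻(aq)
If s mol/L of La(OH)₃ dissolves, [La³⁺] = s and [OH⁻] = 3s.
Ksp = [La³⁺][OH⁻]^3 = s · (3s)^3 = 27s^4 = 4.4×10⁻²⁰
s = 6.4×10⁻⁶ mol L⁻¹
[OH⁻] = 3s = 1.9×10⁻⁵ mol L⁻¹

1.9×10⁻⁵ M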